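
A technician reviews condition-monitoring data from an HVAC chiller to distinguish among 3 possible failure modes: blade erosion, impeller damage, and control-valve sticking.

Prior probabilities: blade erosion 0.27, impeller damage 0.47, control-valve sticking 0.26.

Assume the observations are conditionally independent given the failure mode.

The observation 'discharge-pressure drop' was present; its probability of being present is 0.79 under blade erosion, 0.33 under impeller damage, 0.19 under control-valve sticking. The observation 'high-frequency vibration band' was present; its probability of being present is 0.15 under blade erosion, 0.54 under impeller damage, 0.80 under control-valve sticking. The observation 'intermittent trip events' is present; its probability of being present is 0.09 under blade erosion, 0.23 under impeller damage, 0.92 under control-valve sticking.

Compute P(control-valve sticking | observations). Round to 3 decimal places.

For each hypothesis, the unnormalized posterior weight is prior × product of the observation likelihoods:
  blade erosion: 0.27 × 0.79 × 0.15 × 0.09 = 0.0028796
  impeller damage: 0.47 × 0.33 × 0.54 × 0.23 = 0.019263
  control-valve sticking: 0.26 × 0.19 × 0.80 × 0.92 = 0.036358
The unnormalized weights sum to 0.058501.
P(control-valve sticking | evidence) = 0.036358 / 0.058501 ≈ 0.621.

0.621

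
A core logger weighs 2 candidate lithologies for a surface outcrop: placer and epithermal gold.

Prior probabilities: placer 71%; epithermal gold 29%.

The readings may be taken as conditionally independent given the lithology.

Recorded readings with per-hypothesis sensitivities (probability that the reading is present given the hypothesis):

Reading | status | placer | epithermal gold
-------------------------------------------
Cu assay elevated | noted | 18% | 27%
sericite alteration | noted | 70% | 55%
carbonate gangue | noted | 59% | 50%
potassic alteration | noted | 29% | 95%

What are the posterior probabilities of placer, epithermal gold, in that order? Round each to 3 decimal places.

0.428, 0.572

For each hypothesis, the unnormalized posterior weight is prior × product of the reading likelihoods:
  placer: 0.71 × 0.18 × 0.70 × 0.59 × 0.29 = 0.015307
  epithermal gold: 0.29 × 0.27 × 0.55 × 0.50 × 0.95 = 0.020456
The unnormalized weights sum to 0.035762.
P(placer | evidence) = 0.015307 / 0.035762 ≈ 0.428
P(epithermal gold | evidence) = 0.020456 / 0.035762 ≈ 0.572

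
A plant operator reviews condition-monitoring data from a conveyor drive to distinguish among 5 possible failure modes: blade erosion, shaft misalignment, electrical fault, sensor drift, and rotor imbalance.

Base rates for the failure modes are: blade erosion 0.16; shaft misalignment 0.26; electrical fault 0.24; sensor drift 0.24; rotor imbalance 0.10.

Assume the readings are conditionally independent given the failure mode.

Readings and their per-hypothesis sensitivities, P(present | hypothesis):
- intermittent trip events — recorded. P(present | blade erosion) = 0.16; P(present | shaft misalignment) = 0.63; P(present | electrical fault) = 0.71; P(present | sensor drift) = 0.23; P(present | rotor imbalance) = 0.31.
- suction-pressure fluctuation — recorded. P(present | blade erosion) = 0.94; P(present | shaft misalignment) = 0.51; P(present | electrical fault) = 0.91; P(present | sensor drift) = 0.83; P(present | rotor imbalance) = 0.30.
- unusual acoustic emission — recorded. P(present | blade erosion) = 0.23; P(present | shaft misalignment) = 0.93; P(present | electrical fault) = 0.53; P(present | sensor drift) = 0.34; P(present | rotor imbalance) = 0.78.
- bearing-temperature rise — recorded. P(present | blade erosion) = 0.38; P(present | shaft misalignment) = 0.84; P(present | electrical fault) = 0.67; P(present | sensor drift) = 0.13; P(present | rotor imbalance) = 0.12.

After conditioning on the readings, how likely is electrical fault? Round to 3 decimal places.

0.439

For each hypothesis, the unnormalized posterior weight is prior × product of the reading likelihoods:
  blade erosion: 0.16 × 0.16 × 0.94 × 0.23 × 0.38 = 0.0021032
  shaft misalignment: 0.26 × 0.63 × 0.51 × 0.93 × 0.84 = 0.06526
  electrical fault: 0.24 × 0.71 × 0.91 × 0.53 × 0.67 = 0.055063
  sensor drift: 0.24 × 0.23 × 0.83 × 0.34 × 0.13 = 0.0020251
  rotor imbalance: 0.10 × 0.31 × 0.30 × 0.78 × 0.12 = 0.00087048
Normalizing constant Z = 0.0021032 + 0.06526 + 0.055063 + 0.0020251 + 0.00087048 = 0.12532.
P(electrical fault | evidence) = 0.055063 / 0.12532 ≈ 0.439.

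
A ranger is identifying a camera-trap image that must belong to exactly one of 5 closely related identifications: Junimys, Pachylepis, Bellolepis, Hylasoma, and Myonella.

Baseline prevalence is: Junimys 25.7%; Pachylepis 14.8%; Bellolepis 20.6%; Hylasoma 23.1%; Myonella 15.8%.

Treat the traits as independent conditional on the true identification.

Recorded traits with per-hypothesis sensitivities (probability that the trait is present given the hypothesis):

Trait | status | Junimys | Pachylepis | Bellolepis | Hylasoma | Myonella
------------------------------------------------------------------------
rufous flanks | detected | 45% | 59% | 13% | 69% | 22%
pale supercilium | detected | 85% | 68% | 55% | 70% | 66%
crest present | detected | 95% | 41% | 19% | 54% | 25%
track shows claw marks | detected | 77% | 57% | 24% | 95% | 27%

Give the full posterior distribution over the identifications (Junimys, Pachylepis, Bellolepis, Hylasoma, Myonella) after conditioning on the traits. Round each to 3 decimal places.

0.495, 0.096, 0.005, 0.394, 0.011

Multiply each prior by the joint likelihood of the trait pattern:
  Junimys: 0.257 × 0.45 × 0.85 × 0.95 × 0.77 = 0.071908
  Pachylepis: 0.148 × 0.59 × 0.68 × 0.41 × 0.57 = 0.013877
  Bellolepis: 0.206 × 0.13 × 0.55 × 0.19 × 0.24 = 0.00067164
  Hylasoma: 0.231 × 0.69 × 0.70 × 0.54 × 0.95 = 0.057237
  Myonella: 0.158 × 0.22 × 0.66 × 0.25 × 0.27 = 0.0015486
Marginal likelihood of the evidence = 0.14524.
P(Junimys | evidence) = 0.071908 / 0.14524 ≈ 0.495
P(Pachylepis | evidence) = 0.013877 / 0.14524 ≈ 0.096
P(Bellolepis | evidence) = 0.00067164 / 0.14524 ≈ 0.005
P(Hylasoma | evidence) = 0.057237 / 0.14524 ≈ 0.394
P(Myonella | evidence) = 0.0015486 / 0.14524 ≈ 0.011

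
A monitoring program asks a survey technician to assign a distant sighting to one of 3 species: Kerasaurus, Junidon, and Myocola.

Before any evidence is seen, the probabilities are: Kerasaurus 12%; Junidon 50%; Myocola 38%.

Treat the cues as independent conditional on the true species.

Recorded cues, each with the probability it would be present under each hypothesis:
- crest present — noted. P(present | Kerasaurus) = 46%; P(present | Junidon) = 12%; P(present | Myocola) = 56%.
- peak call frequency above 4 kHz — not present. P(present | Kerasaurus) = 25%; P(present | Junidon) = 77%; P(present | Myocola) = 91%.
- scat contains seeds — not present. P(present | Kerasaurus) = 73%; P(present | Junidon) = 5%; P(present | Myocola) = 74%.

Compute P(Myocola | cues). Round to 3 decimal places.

Multiply each prior by the joint likelihood of the cue pattern (using 1 − P(present | H) for each absent cue):
  Kerasaurus: 0.12 × 0.46 × (1 − 0.25) × (1 − 0.73) = 0.011178
  Junidon: 0.50 × 0.12 × (1 − 0.77) × (1 − 0.05) = 0.01311
  Myocola: 0.38 × 0.56 × (1 − 0.91) × (1 − 0.74) = 0.0049795
Normalizing constant Z = 0.011178 + 0.01311 + 0.0049795 = 0.029268.
P(Myocola | evidence) = 0.0049795 / 0.029268 ≈ 0.170.

0.170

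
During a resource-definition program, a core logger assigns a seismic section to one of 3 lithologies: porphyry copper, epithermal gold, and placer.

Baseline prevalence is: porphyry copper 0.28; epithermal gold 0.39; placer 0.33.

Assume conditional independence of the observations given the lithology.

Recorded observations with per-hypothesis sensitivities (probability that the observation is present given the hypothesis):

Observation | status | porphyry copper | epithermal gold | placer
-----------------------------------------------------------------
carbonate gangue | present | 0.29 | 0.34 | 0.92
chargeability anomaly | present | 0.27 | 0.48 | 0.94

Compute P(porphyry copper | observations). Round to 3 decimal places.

By Bayes' rule with conditional independence, the unnormalized weight for each hypothesis is prior × ∏ likelihoods:
  porphyry copper: 0.28 × 0.29 × 0.27 = 0.021924
  epithermal gold: 0.39 × 0.34 × 0.48 = 0.063648
  placer: 0.33 × 0.92 × 0.94 = 0.28538
The unnormalized weights sum to 0.37096.
P(porphyry copper | evidence) = 0.021924 / 0.37096 ≈ 0.059.

0.059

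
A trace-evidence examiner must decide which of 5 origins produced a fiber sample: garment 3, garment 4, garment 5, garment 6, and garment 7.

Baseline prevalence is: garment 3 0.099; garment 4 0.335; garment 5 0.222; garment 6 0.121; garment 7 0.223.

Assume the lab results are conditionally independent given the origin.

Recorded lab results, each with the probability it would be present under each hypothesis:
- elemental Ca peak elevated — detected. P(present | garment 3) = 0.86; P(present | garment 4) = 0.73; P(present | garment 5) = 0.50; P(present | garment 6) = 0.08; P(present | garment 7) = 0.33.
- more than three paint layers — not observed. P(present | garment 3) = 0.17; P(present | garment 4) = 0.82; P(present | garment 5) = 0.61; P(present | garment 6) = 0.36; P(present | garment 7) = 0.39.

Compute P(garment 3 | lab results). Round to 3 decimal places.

Multiply each prior by the joint likelihood of the lab result pattern (using 1 − P(present | H) for each absent lab result):
  garment 3: 0.099 × 0.86 × (1 − 0.17) = 0.070666
  garment 4: 0.335 × 0.73 × (1 − 0.82) = 0.044019
  garment 5: 0.222 × 0.50 × (1 − 0.61) = 0.04329
  garment 6: 0.121 × 0.08 × (1 − 0.36) = 0.0061952
  garment 7: 0.223 × 0.33 × (1 − 0.39) = 0.04489
Marginal likelihood of the evidence = 0.20906.
P(garment 3 | evidence) = 0.070666 / 0.20906 ≈ 0.338.

0.338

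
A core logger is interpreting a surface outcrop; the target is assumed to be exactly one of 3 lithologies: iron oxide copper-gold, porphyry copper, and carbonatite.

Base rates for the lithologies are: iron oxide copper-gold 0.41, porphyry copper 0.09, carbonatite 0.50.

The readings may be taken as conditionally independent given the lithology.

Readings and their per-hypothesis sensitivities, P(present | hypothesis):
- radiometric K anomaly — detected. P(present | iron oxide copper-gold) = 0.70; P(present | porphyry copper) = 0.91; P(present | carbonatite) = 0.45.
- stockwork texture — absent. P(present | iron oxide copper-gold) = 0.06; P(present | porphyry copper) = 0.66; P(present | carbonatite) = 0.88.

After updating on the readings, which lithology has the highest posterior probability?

iron oxide copper-gold

For each hypothesis, the unnormalized posterior weight is prior × product of the reading likelihoods (using 1 − P(present | H) for each absent reading):
  iron oxide copper-gold: 0.41 × 0.70 × (1 − 0.06) = 0.26978
  porphyry copper: 0.09 × 0.91 × (1 − 0.66) = 0.027846
  carbonatite: 0.50 × 0.45 × (1 − 0.88) = 0.027
Marginal likelihood of the evidence = 0.32463.
P(iron oxide copper-gold | evidence) ≈ 0.26978 / 0.32463 ≈ 0.831
P(porphyry copper | evidence) ≈ 0.027846 / 0.32463 ≈ 0.086
P(carbonatite | evidence) ≈ 0.027 / 0.32463 ≈ 0.083
The largest is 0.831, so iron oxide copper-gold is most probable.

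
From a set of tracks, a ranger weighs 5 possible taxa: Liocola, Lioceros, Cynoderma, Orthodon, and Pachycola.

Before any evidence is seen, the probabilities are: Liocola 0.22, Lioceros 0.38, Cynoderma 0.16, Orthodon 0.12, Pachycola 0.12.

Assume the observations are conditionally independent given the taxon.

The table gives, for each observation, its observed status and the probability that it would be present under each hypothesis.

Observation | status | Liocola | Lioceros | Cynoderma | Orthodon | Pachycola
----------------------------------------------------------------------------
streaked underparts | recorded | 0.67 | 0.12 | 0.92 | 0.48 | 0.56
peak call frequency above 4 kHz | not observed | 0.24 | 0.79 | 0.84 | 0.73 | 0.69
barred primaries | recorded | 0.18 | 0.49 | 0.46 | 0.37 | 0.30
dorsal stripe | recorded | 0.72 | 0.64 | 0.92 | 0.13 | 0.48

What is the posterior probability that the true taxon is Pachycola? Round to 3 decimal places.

0.096

For each hypothesis, the unnormalized posterior weight is prior × product of the observation likelihoods (using 1 − P(present | H) for each absent observation):
  Liocola: 0.22 × 0.67 × (1 − 0.24) × 0.18 × 0.72 = 0.014518
  Lioceros: 0.38 × 0.12 × (1 − 0.79) × 0.49 × 0.64 = 0.003003
  Cynoderma: 0.16 × 0.92 × (1 − 0.84) × 0.46 × 0.92 = 0.0099672
  Orthodon: 0.12 × 0.48 × (1 − 0.73) × 0.37 × 0.13 = 0.00074805
  Pachycola: 0.12 × 0.56 × (1 − 0.69) × 0.30 × 0.48 = 0.0029998
Marginal likelihood of the evidence = 0.031236.
P(Pachycola | evidence) = 0.0029998 / 0.031236 ≈ 0.096.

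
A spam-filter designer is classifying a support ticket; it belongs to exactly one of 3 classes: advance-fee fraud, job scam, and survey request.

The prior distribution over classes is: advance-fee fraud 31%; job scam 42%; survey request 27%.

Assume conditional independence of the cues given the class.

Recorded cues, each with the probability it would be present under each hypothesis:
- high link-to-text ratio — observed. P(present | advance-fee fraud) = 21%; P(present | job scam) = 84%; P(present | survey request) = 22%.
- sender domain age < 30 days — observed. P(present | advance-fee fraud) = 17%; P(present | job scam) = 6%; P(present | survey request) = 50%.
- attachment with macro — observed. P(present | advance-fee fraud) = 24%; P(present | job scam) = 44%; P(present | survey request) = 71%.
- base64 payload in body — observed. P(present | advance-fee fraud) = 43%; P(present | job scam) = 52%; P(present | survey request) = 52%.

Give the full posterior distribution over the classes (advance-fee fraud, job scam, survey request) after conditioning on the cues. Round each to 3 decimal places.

0.067, 0.286, 0.647

For each hypothesis, the unnormalized posterior weight is prior × product of the cue likelihoods:
  advance-fee fraud: 0.31 × 0.21 × 0.17 × 0.24 × 0.43 = 0.0011421
  job scam: 0.42 × 0.84 × 0.06 × 0.44 × 0.52 = 0.0048432
  survey request: 0.27 × 0.22 × 0.50 × 0.71 × 0.52 = 0.010965
The unnormalized weights sum to 0.016951.
P(advance-fee fraud | evidence) = 0.0011421 / 0.016951 ≈ 0.067
P(job scam | evidence) = 0.0048432 / 0.016951 ≈ 0.286
P(survey request | evidence) = 0.010965 / 0.016951 ≈ 0.647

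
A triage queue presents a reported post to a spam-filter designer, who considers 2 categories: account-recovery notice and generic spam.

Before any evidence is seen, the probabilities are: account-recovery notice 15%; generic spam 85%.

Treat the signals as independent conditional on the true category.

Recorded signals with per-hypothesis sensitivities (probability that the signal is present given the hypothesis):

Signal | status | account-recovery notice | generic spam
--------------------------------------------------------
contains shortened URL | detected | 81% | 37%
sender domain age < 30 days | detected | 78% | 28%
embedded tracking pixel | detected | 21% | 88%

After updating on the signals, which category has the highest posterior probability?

By Bayes' rule with conditional independence, the unnormalized weight for each hypothesis is prior × ∏ likelihoods:
  account-recovery notice: 0.15 × 0.81 × 0.78 × 0.21 = 0.019902
  generic spam: 0.85 × 0.37 × 0.28 × 0.88 = 0.077493
Marginal likelihood of the evidence = 0.097395.
P(account-recovery notice | evidence) ≈ 0.019902 / 0.097395 ≈ 0.204
P(generic spam | evidence) ≈ 0.077493 / 0.097395 ≈ 0.796
The largest is 0.796, so generic spam is most probable.

generic spam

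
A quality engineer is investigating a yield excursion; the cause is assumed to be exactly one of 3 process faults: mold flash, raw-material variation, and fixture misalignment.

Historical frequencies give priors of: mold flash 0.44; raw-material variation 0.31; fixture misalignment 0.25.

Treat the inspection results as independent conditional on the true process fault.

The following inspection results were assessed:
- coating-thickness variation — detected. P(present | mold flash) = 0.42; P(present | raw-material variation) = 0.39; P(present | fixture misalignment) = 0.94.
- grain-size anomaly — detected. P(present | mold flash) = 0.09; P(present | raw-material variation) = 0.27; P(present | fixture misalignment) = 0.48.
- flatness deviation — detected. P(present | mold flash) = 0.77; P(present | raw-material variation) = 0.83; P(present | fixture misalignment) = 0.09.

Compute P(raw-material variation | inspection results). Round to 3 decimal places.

0.541

For each hypothesis, the unnormalized posterior weight is prior × product of the inspection result likelihoods:
  mold flash: 0.44 × 0.42 × 0.09 × 0.77 = 0.012807
  raw-material variation: 0.31 × 0.39 × 0.27 × 0.83 = 0.027094
  fixture misalignment: 0.25 × 0.94 × 0.48 × 0.09 = 0.010152
The unnormalized weights sum to 0.050052.
P(raw-material variation | evidence) = 0.027094 / 0.050052 ≈ 0.541.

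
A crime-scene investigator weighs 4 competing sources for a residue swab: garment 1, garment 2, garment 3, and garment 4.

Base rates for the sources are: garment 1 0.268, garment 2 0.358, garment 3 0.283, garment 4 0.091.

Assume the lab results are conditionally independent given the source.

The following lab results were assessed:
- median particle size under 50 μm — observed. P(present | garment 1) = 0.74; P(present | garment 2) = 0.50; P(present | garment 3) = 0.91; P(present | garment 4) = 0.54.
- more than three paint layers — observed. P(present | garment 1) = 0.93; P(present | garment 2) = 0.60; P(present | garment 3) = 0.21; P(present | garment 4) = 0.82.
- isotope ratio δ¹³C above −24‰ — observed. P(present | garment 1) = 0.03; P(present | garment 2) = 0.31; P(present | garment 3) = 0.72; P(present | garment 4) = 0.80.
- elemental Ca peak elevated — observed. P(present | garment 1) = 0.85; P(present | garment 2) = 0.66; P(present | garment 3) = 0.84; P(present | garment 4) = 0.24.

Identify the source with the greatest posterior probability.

For each hypothesis, the unnormalized posterior weight is prior × product of the lab result likelihoods:
  garment 1: 0.268 × 0.74 × 0.93 × 0.03 × 0.85 = 0.0047032
  garment 2: 0.358 × 0.50 × 0.60 × 0.31 × 0.66 = 0.021974
  garment 3: 0.283 × 0.91 × 0.21 × 0.72 × 0.84 = 0.032708
  garment 4: 0.091 × 0.54 × 0.82 × 0.80 × 0.24 = 0.0077366
Marginal likelihood of the evidence = 0.067122.
P(garment 1 | evidence) ≈ 0.0047032 / 0.067122 ≈ 0.070
P(garment 2 | evidence) ≈ 0.021974 / 0.067122 ≈ 0.327
P(garment 3 | evidence) ≈ 0.032708 / 0.067122 ≈ 0.487
P(garment 4 | evidence) ≈ 0.0077366 / 0.067122 ≈ 0.115
The largest is 0.487, so garment 3 is most probable.

garment 3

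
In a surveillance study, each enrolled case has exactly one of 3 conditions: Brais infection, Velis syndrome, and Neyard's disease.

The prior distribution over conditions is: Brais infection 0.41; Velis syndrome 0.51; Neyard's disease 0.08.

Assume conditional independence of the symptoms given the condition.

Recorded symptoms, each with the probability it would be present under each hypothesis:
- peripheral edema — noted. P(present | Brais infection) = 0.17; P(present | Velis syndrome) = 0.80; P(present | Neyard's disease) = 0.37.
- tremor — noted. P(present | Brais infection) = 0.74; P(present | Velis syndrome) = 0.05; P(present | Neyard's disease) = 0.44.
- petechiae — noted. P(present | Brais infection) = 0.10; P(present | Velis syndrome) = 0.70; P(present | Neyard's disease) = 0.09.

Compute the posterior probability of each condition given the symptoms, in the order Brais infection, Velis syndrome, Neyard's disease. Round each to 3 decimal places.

0.250, 0.693, 0.057

By Bayes' rule with conditional independence, the unnormalized weight for each hypothesis is prior × ∏ likelihoods:
  Brais infection: 0.41 × 0.17 × 0.74 × 0.10 = 0.0051578
  Velis syndrome: 0.51 × 0.80 × 0.05 × 0.70 = 0.01428
  Neyard's disease: 0.08 × 0.37 × 0.44 × 0.09 = 0.0011722
Normalizing constant Z = 0.0051578 + 0.01428 + 0.0011722 = 0.02061.
P(Brais infection | evidence) = 0.0051578 / 0.02061 ≈ 0.250
P(Velis syndrome | evidence) = 0.01428 / 0.02061 ≈ 0.693
P(Neyard's disease | evidence) = 0.0011722 / 0.02061 ≈ 0.057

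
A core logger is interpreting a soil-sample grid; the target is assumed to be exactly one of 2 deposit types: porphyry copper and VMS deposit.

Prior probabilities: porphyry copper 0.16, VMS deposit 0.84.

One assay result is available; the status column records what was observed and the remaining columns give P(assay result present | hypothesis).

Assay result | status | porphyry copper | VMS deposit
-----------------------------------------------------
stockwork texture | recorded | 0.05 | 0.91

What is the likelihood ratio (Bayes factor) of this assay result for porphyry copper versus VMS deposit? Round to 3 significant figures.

0.0549

The Bayes factor is the ratio of the two likelihoods.
  porphyry copper: 0.05
  VMS deposit: 0.91
Bayes factor = 0.05 / 0.91 ≈ 0.0549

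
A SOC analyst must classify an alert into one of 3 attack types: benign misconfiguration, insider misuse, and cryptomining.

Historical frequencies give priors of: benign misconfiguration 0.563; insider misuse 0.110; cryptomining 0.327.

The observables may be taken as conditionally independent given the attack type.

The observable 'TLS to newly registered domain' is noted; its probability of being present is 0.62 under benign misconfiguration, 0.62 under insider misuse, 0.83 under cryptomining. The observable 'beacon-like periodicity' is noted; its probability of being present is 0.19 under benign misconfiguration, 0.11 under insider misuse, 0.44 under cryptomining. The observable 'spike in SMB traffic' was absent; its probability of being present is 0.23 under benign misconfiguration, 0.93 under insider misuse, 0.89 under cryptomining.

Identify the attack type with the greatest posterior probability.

For each hypothesis, the unnormalized posterior weight is prior × product of the observable likelihoods (using 1 − P(present | H) for each absent observable):
  benign misconfiguration: 0.563 × 0.62 × 0.19 × (1 − 0.23) = 0.051067
  insider misuse: 0.110 × 0.62 × 0.11 × (1 − 0.93) = 0.00052514
  cryptomining: 0.327 × 0.83 × 0.44 × (1 − 0.89) = 0.013136
Normalizing constant Z = 0.051067 + 0.00052514 + 0.013136 = 0.064729.
P(benign misconfiguration | evidence) ≈ 0.051067 / 0.064729 ≈ 0.789
P(insider misuse | evidence) ≈ 0.00052514 / 0.064729 ≈ 0.008
P(cryptomining | evidence) ≈ 0.013136 / 0.064729 ≈ 0.203
The largest is 0.789, so benign misconfiguration is most probable.

benign misconfiguration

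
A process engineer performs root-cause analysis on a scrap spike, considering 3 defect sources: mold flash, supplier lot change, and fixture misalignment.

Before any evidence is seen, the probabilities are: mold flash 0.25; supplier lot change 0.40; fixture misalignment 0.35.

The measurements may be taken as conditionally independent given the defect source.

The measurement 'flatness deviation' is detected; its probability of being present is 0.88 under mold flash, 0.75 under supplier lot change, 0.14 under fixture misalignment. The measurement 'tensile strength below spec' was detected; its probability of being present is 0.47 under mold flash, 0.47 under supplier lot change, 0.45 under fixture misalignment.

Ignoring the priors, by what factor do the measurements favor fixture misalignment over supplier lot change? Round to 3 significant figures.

0.179

Take the product of per-measurement likelihoods under each hypothesis, then divide.
  fixture misalignment: 0.14 × 0.45 = 0.063
  supplier lot change: 0.75 × 0.47 = 0.3525
Bayes factor = 0.063 / 0.3525 ≈ 0.179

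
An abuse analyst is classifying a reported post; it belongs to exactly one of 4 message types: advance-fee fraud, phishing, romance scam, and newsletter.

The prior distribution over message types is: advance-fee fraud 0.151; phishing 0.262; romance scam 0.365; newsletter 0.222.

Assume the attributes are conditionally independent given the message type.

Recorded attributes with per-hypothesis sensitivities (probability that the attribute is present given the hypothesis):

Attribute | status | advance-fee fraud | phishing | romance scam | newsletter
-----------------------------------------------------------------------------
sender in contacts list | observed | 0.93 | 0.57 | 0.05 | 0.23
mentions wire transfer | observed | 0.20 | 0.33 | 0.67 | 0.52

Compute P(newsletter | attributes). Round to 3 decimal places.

Multiply each prior by the joint likelihood of the attribute pattern:
  advance-fee fraud: 0.151 × 0.93 × 0.20 = 0.028086
  phishing: 0.262 × 0.57 × 0.33 = 0.049282
  romance scam: 0.365 × 0.05 × 0.67 = 0.012228
  newsletter: 0.222 × 0.23 × 0.52 = 0.026551
Normalizing constant Z = 0.028086 + 0.049282 + 0.012228 + 0.026551 = 0.11615.
P(newsletter | evidence) = 0.026551 / 0.11615 ≈ 0.229.

0.229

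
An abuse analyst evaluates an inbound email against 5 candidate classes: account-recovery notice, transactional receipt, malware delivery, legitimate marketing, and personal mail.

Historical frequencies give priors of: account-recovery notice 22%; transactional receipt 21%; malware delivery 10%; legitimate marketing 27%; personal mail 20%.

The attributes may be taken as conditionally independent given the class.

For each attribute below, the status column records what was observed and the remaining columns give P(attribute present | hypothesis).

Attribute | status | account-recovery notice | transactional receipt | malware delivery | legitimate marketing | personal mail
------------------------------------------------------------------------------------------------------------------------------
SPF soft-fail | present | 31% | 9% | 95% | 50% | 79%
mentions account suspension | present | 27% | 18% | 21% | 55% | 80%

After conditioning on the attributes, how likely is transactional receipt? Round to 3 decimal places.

By Bayes' rule with conditional independence, the unnormalized weight for each hypothesis is prior × ∏ likelihoods:
  account-recovery notice: 0.22 × 0.31 × 0.27 = 0.018414
  transactional receipt: 0.21 × 0.09 × 0.18 = 0.003402
  malware delivery: 0.10 × 0.95 × 0.21 = 0.01995
  legitimate marketing: 0.27 × 0.50 × 0.55 = 0.07425
  personal mail: 0.20 × 0.79 × 0.80 = 0.1264
Marginal likelihood of the evidence = 0.24242.
P(transactional receipt | evidence) = 0.003402 / 0.24242 ≈ 0.014.

0.014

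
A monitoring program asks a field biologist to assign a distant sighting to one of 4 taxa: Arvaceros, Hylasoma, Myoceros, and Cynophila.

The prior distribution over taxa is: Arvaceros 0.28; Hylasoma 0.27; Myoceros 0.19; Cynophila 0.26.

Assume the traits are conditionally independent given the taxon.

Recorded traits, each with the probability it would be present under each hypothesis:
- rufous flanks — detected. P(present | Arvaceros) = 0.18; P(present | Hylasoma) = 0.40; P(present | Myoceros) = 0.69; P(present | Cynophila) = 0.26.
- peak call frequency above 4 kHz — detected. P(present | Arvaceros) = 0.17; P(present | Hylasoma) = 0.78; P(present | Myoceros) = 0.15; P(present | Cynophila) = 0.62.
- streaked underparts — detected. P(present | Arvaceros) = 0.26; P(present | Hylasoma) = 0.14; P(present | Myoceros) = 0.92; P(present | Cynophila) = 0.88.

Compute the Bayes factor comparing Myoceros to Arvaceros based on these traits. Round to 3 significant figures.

12.0

Take the product of per-trait likelihoods under each hypothesis, then divide.
  Myoceros: 0.69 × 0.15 × 0.92 = 0.09522
  Arvaceros: 0.18 × 0.17 × 0.26 = 0.007956
Bayes factor = 0.09522 / 0.007956 ≈ 12.0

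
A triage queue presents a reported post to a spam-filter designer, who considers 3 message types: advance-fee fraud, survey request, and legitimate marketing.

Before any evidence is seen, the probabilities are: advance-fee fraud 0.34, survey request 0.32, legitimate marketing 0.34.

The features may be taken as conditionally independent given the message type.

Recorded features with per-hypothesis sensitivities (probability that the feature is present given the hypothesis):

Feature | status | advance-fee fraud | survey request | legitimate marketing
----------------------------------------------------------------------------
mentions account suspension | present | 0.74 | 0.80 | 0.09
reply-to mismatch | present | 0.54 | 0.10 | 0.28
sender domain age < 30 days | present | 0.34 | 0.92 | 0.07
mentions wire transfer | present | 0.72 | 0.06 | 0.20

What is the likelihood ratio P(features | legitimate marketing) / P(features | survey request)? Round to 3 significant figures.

The Bayes factor is the ratio of the joint likelihoods of the feature pattern under the two hypotheses.
  legitimate marketing: 0.09 × 0.28 × 0.07 × 0.20 = 0.0003528
  survey request: 0.80 × 0.10 × 0.92 × 0.06 = 0.004416
Bayes factor = 0.0003528 / 0.004416 ≈ 0.0799

0.0799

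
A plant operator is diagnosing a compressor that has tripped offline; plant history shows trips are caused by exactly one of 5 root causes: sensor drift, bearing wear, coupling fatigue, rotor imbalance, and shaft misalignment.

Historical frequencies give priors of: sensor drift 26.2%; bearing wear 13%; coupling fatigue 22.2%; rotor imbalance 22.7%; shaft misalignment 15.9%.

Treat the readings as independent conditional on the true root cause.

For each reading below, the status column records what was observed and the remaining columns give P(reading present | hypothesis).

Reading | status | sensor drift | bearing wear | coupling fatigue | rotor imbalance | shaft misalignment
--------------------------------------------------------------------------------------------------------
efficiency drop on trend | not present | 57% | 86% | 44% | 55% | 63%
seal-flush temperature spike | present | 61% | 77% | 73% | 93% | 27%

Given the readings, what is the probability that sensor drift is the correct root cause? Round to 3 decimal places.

By Bayes' rule with conditional independence, the unnormalized weight for each hypothesis is prior × ∏ likelihoods (using 1 − P(present | H) for each absent reading):
  sensor drift: 0.262 × (1 − 0.57) × 0.61 = 0.068723
  bearing wear: 0.130 × (1 − 0.86) × 0.77 = 0.014014
  coupling fatigue: 0.222 × (1 − 0.44) × 0.73 = 0.090754
  rotor imbalance: 0.227 × (1 − 0.55) × 0.93 = 0.095
  shaft misalignment: 0.159 × (1 − 0.63) × 0.27 = 0.015884
The unnormalized weights sum to 0.28437.
P(sensor drift | evidence) = 0.068723 / 0.28437 ≈ 0.242.

0.242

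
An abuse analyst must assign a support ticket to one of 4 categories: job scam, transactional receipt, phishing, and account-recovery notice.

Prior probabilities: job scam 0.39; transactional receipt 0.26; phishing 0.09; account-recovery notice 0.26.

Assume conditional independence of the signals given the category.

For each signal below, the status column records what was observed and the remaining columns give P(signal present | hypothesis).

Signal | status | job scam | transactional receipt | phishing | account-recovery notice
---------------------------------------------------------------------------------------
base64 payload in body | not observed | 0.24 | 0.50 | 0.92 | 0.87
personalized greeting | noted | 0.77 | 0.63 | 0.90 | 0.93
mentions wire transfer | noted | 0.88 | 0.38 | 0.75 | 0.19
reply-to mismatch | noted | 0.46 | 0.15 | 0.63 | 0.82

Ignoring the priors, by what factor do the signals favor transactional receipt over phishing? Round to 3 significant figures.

The Bayes factor is the ratio of the joint likelihoods of the signal pattern under the two hypotheses (using 1 − P(present | H) for each absent signal).
  transactional receipt: (1 − 0.50) × 0.63 × 0.38 × 0.15 = 0.017955
  phishing: (1 − 0.92) × 0.90 × 0.75 × 0.63 = 0.03402
Bayes factor = 0.017955 / 0.03402 ≈ 0.528

0.528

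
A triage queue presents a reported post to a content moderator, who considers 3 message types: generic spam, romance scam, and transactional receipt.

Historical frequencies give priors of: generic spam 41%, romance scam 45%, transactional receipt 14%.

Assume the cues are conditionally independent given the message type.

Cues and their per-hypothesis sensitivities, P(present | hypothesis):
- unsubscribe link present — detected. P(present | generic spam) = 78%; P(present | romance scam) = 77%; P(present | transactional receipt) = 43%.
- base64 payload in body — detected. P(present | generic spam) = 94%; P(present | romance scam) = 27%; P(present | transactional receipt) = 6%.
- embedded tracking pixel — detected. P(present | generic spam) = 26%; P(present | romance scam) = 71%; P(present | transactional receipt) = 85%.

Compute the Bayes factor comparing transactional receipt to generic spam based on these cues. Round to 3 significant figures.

The Bayes factor is the ratio of the joint likelihoods of the cue pattern under the two hypotheses.
  transactional receipt: 0.43 × 0.06 × 0.85 = 0.02193
  generic spam: 0.78 × 0.94 × 0.26 = 0.19063
Bayes factor = 0.02193 / 0.19063 ≈ 0.115

0.115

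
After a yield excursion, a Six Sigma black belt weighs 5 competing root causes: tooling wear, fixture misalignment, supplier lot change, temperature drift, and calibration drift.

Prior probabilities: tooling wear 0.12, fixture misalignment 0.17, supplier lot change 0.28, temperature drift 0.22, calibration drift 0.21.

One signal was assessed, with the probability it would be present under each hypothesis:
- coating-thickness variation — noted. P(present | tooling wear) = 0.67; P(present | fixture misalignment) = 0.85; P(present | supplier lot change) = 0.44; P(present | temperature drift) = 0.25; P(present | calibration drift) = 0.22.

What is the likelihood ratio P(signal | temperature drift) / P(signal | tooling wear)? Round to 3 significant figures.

Likelihood of this signal under each hypothesis:
  temperature drift: 0.25
  tooling wear: 0.67
Bayes factor = 0.25 / 0.67 ≈ 0.373

0.373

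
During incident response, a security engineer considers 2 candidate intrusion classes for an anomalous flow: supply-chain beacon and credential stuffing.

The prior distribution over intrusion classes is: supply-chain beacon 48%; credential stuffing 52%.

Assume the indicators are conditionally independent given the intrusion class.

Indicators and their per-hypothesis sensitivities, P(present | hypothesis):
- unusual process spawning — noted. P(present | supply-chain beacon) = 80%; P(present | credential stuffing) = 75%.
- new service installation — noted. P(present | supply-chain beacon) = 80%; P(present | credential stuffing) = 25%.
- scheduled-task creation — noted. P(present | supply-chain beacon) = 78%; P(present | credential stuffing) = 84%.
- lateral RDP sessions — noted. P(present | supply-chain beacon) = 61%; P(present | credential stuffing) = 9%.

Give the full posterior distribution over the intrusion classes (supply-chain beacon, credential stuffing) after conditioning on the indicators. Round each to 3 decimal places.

0.952, 0.048

Multiply each prior by the joint likelihood of the indicator pattern:
  supply-chain beacon: 0.48 × 0.80 × 0.80 × 0.78 × 0.61 = 0.14617
  credential stuffing: 0.52 × 0.75 × 0.25 × 0.84 × 0.09 = 0.007371
The unnormalized weights sum to 0.15354.
P(supply-chain beacon | evidence) = 0.14617 / 0.15354 ≈ 0.952
P(credential stuffing | evidence) = 0.007371 / 0.15354 ≈ 0.048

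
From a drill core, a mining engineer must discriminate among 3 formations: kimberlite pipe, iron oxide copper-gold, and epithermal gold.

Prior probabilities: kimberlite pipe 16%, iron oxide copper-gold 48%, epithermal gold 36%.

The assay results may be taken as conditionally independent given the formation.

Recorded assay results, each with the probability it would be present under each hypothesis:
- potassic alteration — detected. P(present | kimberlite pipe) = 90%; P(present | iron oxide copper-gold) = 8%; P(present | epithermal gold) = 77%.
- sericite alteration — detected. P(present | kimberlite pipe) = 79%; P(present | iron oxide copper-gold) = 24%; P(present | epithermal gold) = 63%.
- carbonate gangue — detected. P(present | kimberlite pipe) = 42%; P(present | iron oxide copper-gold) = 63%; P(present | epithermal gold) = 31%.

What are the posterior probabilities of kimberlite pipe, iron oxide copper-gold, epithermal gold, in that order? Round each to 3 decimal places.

For each hypothesis, the unnormalized posterior weight is prior × product of the assay result likelihoods:
  kimberlite pipe: 0.16 × 0.90 × 0.79 × 0.42 = 0.047779
  iron oxide copper-gold: 0.48 × 0.08 × 0.24 × 0.63 = 0.0058061
  epithermal gold: 0.36 × 0.77 × 0.63 × 0.31 = 0.054137
Normalizing constant Z = 0.047779 + 0.0058061 + 0.054137 = 0.10772.
P(kimberlite pipe | evidence) = 0.047779 / 0.10772 ≈ 0.444
P(iron oxide copper-gold | evidence) = 0.0058061 / 0.10772 ≈ 0.054
P(epithermal gold | evidence) = 0.054137 / 0.10772 ≈ 0.503

0.444, 0.054, 0.503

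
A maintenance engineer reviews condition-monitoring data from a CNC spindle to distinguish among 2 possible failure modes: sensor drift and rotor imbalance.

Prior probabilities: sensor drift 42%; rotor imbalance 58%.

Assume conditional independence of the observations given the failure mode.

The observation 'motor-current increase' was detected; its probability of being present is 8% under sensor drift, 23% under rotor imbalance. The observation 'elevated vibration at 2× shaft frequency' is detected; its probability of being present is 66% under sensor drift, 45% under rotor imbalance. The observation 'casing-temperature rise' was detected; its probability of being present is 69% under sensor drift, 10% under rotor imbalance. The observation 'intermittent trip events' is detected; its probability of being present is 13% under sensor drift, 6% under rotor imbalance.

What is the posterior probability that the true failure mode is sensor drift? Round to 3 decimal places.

0.847

For each hypothesis, the unnormalized posterior weight is prior × product of the observation likelihoods:
  sensor drift: 0.42 × 0.08 × 0.66 × 0.69 × 0.13 = 0.0019892
  rotor imbalance: 0.58 × 0.23 × 0.45 × 0.10 × 0.06 = 0.00036018
Normalizing constant Z = 0.0019892 + 0.00036018 = 0.0023494.
P(sensor drift | evidence) = 0.0019892 / 0.0023494 ≈ 0.847.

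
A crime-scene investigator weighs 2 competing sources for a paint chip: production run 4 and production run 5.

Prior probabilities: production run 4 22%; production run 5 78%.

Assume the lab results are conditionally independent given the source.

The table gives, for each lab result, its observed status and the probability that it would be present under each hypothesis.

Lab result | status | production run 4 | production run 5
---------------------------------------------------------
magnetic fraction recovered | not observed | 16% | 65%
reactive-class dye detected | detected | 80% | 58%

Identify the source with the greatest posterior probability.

production run 5

By Bayes' rule with conditional independence, the unnormalized weight for each hypothesis is prior × ∏ likelihoods (using 1 − P(present | H) for each absent lab result):
  production run 4: 0.22 × (1 − 0.16) × 0.80 = 0.14784
  production run 5: 0.78 × (1 − 0.65) × 0.58 = 0.15834
The unnormalized weights sum to 0.30618.
P(production run 4 | evidence) ≈ 0.14784 / 0.30618 ≈ 0.483
P(production run 5 | evidence) ≈ 0.15834 / 0.30618 ≈ 0.517
The largest is 0.517, so production run 5 is most probable.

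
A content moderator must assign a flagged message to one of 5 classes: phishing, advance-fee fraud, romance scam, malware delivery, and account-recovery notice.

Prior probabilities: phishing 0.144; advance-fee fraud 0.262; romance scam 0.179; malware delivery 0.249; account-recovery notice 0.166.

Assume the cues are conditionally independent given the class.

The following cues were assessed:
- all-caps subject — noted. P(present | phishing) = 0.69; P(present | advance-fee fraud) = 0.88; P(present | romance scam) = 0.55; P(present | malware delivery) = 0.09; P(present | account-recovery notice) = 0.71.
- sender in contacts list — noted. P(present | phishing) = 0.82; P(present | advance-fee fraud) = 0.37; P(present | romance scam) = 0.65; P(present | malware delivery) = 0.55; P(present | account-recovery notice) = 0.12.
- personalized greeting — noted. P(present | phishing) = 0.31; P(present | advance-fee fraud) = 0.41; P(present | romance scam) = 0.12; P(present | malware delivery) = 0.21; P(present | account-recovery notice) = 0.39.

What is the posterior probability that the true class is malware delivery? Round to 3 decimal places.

By Bayes' rule with conditional independence, the unnormalized weight for each hypothesis is prior × ∏ likelihoods:
  phishing: 0.144 × 0.69 × 0.82 × 0.31 = 0.025257
  advance-fee fraud: 0.262 × 0.88 × 0.37 × 0.41 = 0.034976
  romance scam: 0.179 × 0.55 × 0.65 × 0.12 = 0.0076791
  malware delivery: 0.249 × 0.09 × 0.55 × 0.21 = 0.0025884
  account-recovery notice: 0.166 × 0.71 × 0.12 × 0.39 = 0.0055158
Normalizing constant Z = 0.025257 + 0.034976 + 0.0076791 + 0.0025884 + 0.0055158 = 0.076017.
P(malware delivery | evidence) = 0.0025884 / 0.076017 ≈ 0.034.

0.034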